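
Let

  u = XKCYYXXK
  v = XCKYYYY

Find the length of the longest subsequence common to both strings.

4

One common subsequence of length 4: X at u[1]=v[1]; then K at u[2]=v[3]; then Y at u[4]=v[6]; then Y at u[5]=v[7]. dp[8][7] = 4 confirms this is the maximum.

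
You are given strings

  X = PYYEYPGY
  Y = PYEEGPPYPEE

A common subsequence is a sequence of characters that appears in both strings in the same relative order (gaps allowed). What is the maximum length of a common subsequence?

5

Let dp[i][j] be the LCS length of the first i characters of X and the first j characters of Y. dp[i][j] = dp[i-1][j-1]+1 when the i-th and j-th characters match, else max(dp[i-1][j], dp[i][j-1]).
    ·  P  Y  E  E  G  P  P  Y  P  E  E
 ·  0  0  0  0  0  0  0  0  0  0  0  0
 P  0  1  1  1  1  1  1  1  1  1  1  1
 Y  0  1  2  2  2  2  2  2  2  2  2  2
 Y  0  1  2  2  2  2  2  2  3  3  3  3
 E  0  1  2  3  3  3  3  3  3  3  4  4
 Y  0  1  2  3  3  3  3  3  4  4  4  4
 P  0  1  2  3  3  3  4  4  4  5  5  5
 G  0  1  2  3  3  4  4  4  4  5  5  5
 Y  0  1  2  3  3  4  4  4  5  5  5  5
dp[8][11] = 5. One LCS (by backtracking along matches): PYEYP.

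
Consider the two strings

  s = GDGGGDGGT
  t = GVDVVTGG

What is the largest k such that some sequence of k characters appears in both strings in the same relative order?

4

Let dp[i][j] be the LCS length of the first i characters of s and the first j characters of t. dp[i][j] = dp[i-1][j-1]+1 when the i-th and j-th characters match, else max(dp[i-1][j], dp[i][j-1]).
    ·  G  V  D  V  V  T  G  G
 ·  0  0  0  0  0  0  0  0  0
 G  0  1  1  1  1  1  1  1  1
 D  0  1  1  2  2  2  2  2  2
 G  0  1  1  2  2  2  2  3  3
 G  0  1  1  2  2  2  2  3  4
 G  0  1  1  2  2  2  2  3  4
 D  0  1  1  2  2  2  2  3  4
 G  0  1  1  2  2  2  2  3  4
 G  0  1  1  2  2  2  2  3  4
 T  0  1  1  2  2  2  3  3  4
dp[9][8] = 4. One LCS (by backtracking along matches): GDGG.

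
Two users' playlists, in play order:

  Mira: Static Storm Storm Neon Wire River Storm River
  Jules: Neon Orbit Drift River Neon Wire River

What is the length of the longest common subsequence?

3

One common subsequence of length 3: Neon at Mira[4]=Jules[5]; then Wire at Mira[5]=Jules[6]; then River at Mira[8]=Jules[7]. The LCS DP gives dp[8][7] = 3, so this is optimal.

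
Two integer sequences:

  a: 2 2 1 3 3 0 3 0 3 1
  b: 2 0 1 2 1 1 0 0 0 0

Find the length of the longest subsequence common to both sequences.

5

Taking 2 (a #1, b #1) → 2 (a #2, b #4) → 1 (a #3, b #6) → 0 (a #6, b #9) → 0 (a #8, b #10) gives a common subsequence of length 5. Since dp[10][10] = 5, nothing longer is possible.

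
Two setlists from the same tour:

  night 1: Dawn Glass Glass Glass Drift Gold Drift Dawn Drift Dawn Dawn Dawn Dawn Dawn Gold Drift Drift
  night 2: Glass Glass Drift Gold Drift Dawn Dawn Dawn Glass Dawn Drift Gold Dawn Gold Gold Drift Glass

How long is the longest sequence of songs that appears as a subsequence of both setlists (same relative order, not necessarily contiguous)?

12

Match Glass (night 1 #3, night 2 #1), Glass (night 1 #4, night 2 #2), Drift (night 1 #5, night 2 #3), Gold (night 1 #6, night 2 #4), Drift (night 1 #7, night 2 #5), Dawn (night 1 #8, night 2 #6), Dawn (night 1 #10, night 2 #7), Dawn (night 1 #11, night 2 #8), Dawn (night 1 #12, night 2 #10), Dawn (night 1 #13, night 2 #13), Gold (night 1 #15, night 2 #15), Drift (night 1 #16, night 2 #16) — 12 songs in the same relative order in both. The LCS DP gives dp[17][17] = 12, so this is optimal.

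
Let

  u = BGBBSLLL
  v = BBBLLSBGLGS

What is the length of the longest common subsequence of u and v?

6

Let dp[i][j] be the LCS length of the first i characters of u and the first j characters of v. dp[i][j] = dp[i-1][j-1]+1 when the i-th and j-th characters match, else max(dp[i-1][j], dp[i][j-1]).
    ·  B  B  B  L  L  S  B  G  L  G  S
 ·  0  0  0  0  0  0  0  0  0  0  0  0
 B  0  1  1  1  1  1  1  1  1  1  1  1
 G  0  1  1  1  1  1  1  1  2  2  2  2
 B  0  1  2  2  2  2  2  2  2  2  2  2
 B  0  1  2  3  3  3  3  3  3  3  3  3
 S  0  1  2  3  3  3  4  4  4  4  4  4
 L  0  1  2  3  4  4  4  4  4  5  5  5
 L  0  1  2  3  4  5  5  5  5  5  5  5
 L  0  1  2  3  4  5  5  5  5  6  6  6
dp[8][11] = 6. One LCS (by backtracking along matches): BBBLLL.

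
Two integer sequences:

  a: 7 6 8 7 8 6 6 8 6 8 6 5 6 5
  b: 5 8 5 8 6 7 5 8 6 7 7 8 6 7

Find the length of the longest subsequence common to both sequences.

7

Pick 8 (a #3, b #2); then 8 (a #5, b #4); then 6 (a #6, b #5); then 8 (a #8, b #8); then 6 (a #9, b #9); then 8 (a #10, b #12); then 6 (a #11, b #13); all 7 values appear in both, in order, and the DP table's final entry dp[14][14] is also 7, so no common subsequence is longer.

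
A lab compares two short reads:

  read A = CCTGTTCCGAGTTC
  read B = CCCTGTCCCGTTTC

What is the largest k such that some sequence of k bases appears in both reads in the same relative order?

Taking C at read A[1]=read B[2], C at read A[2]=read B[3], T at read A[3]=read B[4], G at read A[4]=read B[5], T at read A[5]=read B[6], C at read A[7]=read B[8], C at read A[8]=read B[9], G at read A[9]=read B[10], T at read A[12]=read B[12], T at read A[13]=read B[13], C at read A[14]=read B[14] gives a common subsequence of length 11. dp[14][14] = 11 confirms this is the maximum.

11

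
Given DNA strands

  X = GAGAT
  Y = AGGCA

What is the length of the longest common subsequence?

Let dp[i][j] be the LCS length of the first i bases of X and the first j bases of Y. dp[i][j] = dp[i-1][j-1]+1 when the i-th and j-th bases match, else max(dp[i-1][j], dp[i][j-1]).
    ·  A  G  G  C  A
 ·  0  0  0  0  0  0
 G  0  0  1  1  1  1
 A  0  1  1  1  1  2
 G  0  1  2  2  2  2
 A  0  1  2  2  2  3
 T  0  1  2  2  2  3
dp[5][5] = 3. One LCS (by backtracking along matches): GGA.

3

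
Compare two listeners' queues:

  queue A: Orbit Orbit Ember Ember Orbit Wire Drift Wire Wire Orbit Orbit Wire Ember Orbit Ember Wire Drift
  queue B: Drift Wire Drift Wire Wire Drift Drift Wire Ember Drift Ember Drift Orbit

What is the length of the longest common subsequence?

8

Match Wire [6,2], Drift [7,3], Wire [8,4], Wire [9,5], Wire [12,8], Ember [13,9], Ember [15,11], Drift [17,12] — 8 songs in the same relative order in both, and the DP table's final entry dp[17][13] is also 8, so no common subsequence is longer.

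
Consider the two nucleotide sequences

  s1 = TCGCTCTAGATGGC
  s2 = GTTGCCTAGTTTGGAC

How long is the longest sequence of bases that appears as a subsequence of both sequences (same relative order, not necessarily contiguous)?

11

Pick T at s1[1]=s2[3], then G at s1[3]=s2[4], then C at s1[4]=s2[5], then C at s1[6]=s2[6], then T at s1[7]=s2[7], then A at s1[8]=s2[8], then G at s1[9]=s2[9], then T at s1[11]=s2[12], then G at s1[12]=s2[13], then G at s1[13]=s2[14], then C at s1[14]=s2[16]; all 11 bases appear in both, in order. The LCS DP gives dp[14][16] = 11, so this is optimal.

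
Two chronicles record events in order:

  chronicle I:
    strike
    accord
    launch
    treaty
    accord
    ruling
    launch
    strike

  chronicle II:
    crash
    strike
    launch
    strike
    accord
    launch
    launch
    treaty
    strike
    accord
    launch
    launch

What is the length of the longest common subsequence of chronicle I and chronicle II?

Pick strike at chronicle I[1]=chronicle II[4]; then accord at chronicle I[2]=chronicle II[5]; then launch at chronicle I[3]=chronicle II[7]; then treaty at chronicle I[4]=chronicle II[8]; then accord at chronicle I[5]=chronicle II[10]; then launch at chronicle I[7]=chronicle II[12]; all 6 events appear in both, in order. dp[8][12] = 6 confirms this is the maximum.

6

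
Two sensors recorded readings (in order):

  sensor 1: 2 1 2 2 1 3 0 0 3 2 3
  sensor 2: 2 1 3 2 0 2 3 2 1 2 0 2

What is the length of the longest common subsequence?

Pick 2 (sensor 1 #1, sensor 2 #1), 1 (sensor 1 #2, sensor 2 #2), 2 (sensor 1 #3, sensor 2 #6), 2 (sensor 1 #4, sensor 2 #8), 1 (sensor 1 #5, sensor 2 #9), 0 (sensor 1 #8, sensor 2 #11), 2 (sensor 1 #10, sensor 2 #12); all 7 values appear in both, in order. dp[11][12] = 7 confirms this is the maximum.

7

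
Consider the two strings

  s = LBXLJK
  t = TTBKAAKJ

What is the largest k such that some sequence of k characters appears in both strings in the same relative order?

2

Let dp[i][j] be the LCS length of the first i characters of s and the first j characters of t. dp[i][j] = dp[i-1][j-1]+1 when the i-th and j-th characters match, else max(dp[i-1][j], dp[i][j-1]).
    ·  T  T  B  K  A  A  K  J
 ·  0  0  0  0  0  0  0  0  0
 L  0  0  0  0  0  0  0  0  0
 B  0  0  0  1  1  1  1  1  1
 X  0  0  0  1  1  1  1  1  1
 L  0  0  0  1  1  1  1  1  1
 J  0  0  0  1  1  1  1  1  2
 K  0  0  0  1  2  2  2  2  2
dp[6][8] = 2. One LCS (by backtracking along matches): BJ.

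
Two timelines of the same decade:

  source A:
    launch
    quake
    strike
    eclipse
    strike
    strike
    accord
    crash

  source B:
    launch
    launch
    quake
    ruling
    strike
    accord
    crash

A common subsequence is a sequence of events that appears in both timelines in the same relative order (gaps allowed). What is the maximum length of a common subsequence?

Pick launch at source A[1]=source B[2], then quake at source A[2]=source B[3], then strike at source A[6]=source B[5], then accord at source A[7]=source B[6], then crash at source A[8]=source B[7]; all 5 events appear in both, in order. The LCS DP gives dp[8][7] = 5, so this is optimal.

5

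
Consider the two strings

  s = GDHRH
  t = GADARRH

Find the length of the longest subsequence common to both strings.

4

Match G (s #1, t #1), then D (s #2, t #3), then R (s #4, t #6), then H (s #5, t #7) — 4 characters in the same relative order in both. dp[5][7] = 4 confirms this is the maximum.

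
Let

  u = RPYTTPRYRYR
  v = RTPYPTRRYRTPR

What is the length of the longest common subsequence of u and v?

Let dp[i][j] be the LCS length of the first i characters of u and the first j characters of v. dp[i][j] = dp[i-1][j-1]+1 when the i-th and j-th characters match, else max(dp[i-1][j], dp[i][j-1]).
    ·  R  T  P  Y  P  T  R  R  Y  R  T  P  R
 ·  0  0  0  0  0  0  0  0  0  0  0  0  0  0
 R  0  1  1  1  1  1  1  1  1  1  1  1  1  1
 P  0  1  1  2  2  2  2  2  2  2  2  2  2  2
 Y  0  1  1  2  3  3  3  3  3  3  3  3  3  3
 T  0  1  2  2  3  3  4  4  4  4  4  4  4  4
 T  0  1  2  2  3  3  4  4  4  4  4  5  5  5
 P  0  1  2  3  3  4  4  4  4  4  4  5  6  6
 R  0  1  2  3  3  4  4  5  5  5  5  5  6  7
 Y  0  1  2  3  4  4  4  5  5  6  6  6  6  7
 R  0  1  2  3  4  4  4  5  6  6  7  7  7  7
 Y  0  1  2  3  4  4  4  5  6  7  7  7  7  7
 R  0  1  2  3  4  4  4  5  6  7  8  8  8  8
dp[11][13] = 8. One LCS (by backtracking along matches): RPYTRYRR.

8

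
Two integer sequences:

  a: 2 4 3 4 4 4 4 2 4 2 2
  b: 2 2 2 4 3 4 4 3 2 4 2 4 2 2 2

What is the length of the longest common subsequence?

Pick 2 (a #1, b #3); then 4 (a #2, b #4); then 3 (a #3, b #5); then 4 (a #4, b #6); then 4 (a #5, b #7); then 4 (a #6, b #10); then 4 (a #7, b #12); then 2 (a #8, b #13); then 2 (a #10, b #14); then 2 (a #11, b #15); all 10 values appear in both, in order. Since dp[11][15] = 10, nothing longer is possible.

10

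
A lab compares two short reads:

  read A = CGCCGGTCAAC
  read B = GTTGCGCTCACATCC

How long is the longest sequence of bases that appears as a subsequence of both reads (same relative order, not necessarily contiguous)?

Taking C [1,5] → G [2,6] → C [4,7] → T [7,8] → C [8,9] → A [9,10] → A [10,12] → C [11,15] gives a common subsequence of length 8, and the DP table's final entry dp[11][15] is also 8, so no common subsequence is longer.

8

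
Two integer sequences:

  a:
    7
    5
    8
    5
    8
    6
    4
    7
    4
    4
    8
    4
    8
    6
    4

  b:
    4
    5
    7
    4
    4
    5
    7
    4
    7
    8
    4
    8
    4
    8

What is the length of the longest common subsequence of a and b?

Pick 7 at a[1]=b[3], then 5 at a[2]=b[6], then 4 at a[7]=b[8], then 7 at a[8]=b[9], then 4 at a[10]=b[11], then 8 at a[11]=b[12], then 4 at a[12]=b[13], then 8 at a[13]=b[14]; all 8 values appear in both, in order, and the DP table's final entry dp[15][14] is also 8, so no common subsequence is longer.

8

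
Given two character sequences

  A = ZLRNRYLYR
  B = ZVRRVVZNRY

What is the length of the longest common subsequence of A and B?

Let dp[i][j] be the LCS length of the first i characters of A and the first j characters of B. dp[i][j] = dp[i-1][j-1]+1 when the i-th and j-th characters match, else max(dp[i-1][j], dp[i][j-1]).
    ·  Z  V  R  R  V  V  Z  N  R  Y
 ·  0  0  0  0  0  0  0  0  0  0  0
 Z  0  1  1  1  1  1  1  1  1  1  1
 L  0  1  1  1  1  1  1  1  1  1  1
 R  0  1  1  2  2  2  2  2  2  2  2
 N  0  1  1  2  2  2  2  2  3  3  3
 R  0  1  1  2  3  3  3  3  3  4  4
 Y  0  1  1  2  3  3  3  3  3  4  5
 L  0  1  1  2  3  3  3  3  3  4  5
 Y  0  1  1  2  3  3  3  3  3  4  5
 R  0  1  1  2  3  3  3  3  3  4  5
dp[9][10] = 5. One LCS (by backtracking along matches): ZRNRY.

5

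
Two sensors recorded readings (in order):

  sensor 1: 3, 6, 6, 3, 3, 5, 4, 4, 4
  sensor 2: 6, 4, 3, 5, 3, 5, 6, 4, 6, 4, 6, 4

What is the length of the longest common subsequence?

7

Taking 6 (sensor 1 #2, sensor 2 #1), then 3 (sensor 1 #4, sensor 2 #3), then 3 (sensor 1 #5, sensor 2 #5), then 5 (sensor 1 #6, sensor 2 #6), then 4 (sensor 1 #7, sensor 2 #8), then 4 (sensor 1 #8, sensor 2 #10), then 4 (sensor 1 #9, sensor 2 #12) gives a common subsequence of length 7. The LCS DP gives dp[9][12] = 7, so this is optimal.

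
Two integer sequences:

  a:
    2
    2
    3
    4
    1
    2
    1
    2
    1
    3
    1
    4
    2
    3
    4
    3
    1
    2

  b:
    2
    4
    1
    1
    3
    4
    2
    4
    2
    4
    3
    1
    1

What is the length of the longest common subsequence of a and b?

One common subsequence of length 10: 2 (a #2, b #1) → 4 (a #4, b #2) → 1 (a #5, b #3) → 1 (a #7, b #4) → 2 (a #8, b #7) → 4 (a #12, b #8) → 2 (a #13, b #9) → 4 (a #15, b #10) → 3 (a #16, b #11) → 1 (a #17, b #13). dp[18][13] = 10 confirms this is the maximum.

10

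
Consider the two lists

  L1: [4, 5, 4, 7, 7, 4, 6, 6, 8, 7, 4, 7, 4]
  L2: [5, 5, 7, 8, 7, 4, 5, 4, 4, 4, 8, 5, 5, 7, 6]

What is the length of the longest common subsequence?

Taking 4 [1,6], 5 [2,7], 4 [3,9], 4 [6,10], 8 [9,11], 7 [10,14] gives a common subsequence of length 6. The LCS DP gives dp[13][15] = 6, so this is optimal.

6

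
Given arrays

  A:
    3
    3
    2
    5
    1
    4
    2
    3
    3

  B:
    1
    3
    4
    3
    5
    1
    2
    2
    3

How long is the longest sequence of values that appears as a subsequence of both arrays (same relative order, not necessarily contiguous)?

Taking 3 (A #1, B #2), 3 (A #2, B #4), 5 (A #4, B #5), 1 (A #5, B #6), 2 (A #7, B #8), 3 (A #9, B #9) gives a common subsequence of length 6. Since dp[9][9] = 6, nothing longer is possible.

6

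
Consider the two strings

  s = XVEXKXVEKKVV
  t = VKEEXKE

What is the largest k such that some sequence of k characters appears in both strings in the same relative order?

5

Let dp[i][j] be the LCS length of the first i characters of s and the first j characters of t. dp[i][j] = dp[i-1][j-1]+1 when the i-th and j-th characters match, else max(dp[i-1][j], dp[i][j-1]).
    ·  V  K  E  E  X  K  E
 ·  0  0  0  0  0  0  0  0
 X  0  0  0  0  0  1  1  1
 V  0  1  1  1  1  1  1  1
 E  0  1  1  2  2  2  2  2
 X  0  1  1  2  2  3  3  3
 K  0  1  2  2  2  3  4  4
 X  0  1  2  2  2  3  4  4
 V  0  1  2  2  2  3  4  4
 E  0  1  2  3  3  3  4  5
 K  0  1  2  3  3  3  4  5
 K  0  1  2  3  3  3  4  5
 V  0  1  2  3  3  3  4  5
 V  0  1  2  3  3  3  4  5
dp[12][7] = 5. One LCS (by backtracking along matches): VEXKE.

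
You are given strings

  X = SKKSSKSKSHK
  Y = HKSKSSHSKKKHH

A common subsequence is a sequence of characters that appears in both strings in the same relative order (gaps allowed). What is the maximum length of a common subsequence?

Match S [1,3], K [2,4], S [4,6], S [5,8], K [6,10], K [8,11], H [10,13] — 7 characters in the same relative order in both, and the DP table's final entry dp[11][13] is also 7, so no common subsequence is longer.

7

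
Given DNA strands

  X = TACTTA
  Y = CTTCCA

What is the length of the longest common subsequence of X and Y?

One common subsequence of length 4: C [3,1], T [4,2], T [5,3], A [6,6]. dp[6][6] = 4 confirms this is the maximum.

4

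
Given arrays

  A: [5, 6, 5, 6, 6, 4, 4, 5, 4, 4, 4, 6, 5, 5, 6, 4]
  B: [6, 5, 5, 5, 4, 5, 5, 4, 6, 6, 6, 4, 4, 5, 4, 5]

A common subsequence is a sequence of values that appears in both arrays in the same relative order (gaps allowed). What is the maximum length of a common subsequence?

9

Pick 5 at A[1]=B[7]; then 6 at A[2]=B[9]; then 6 at A[4]=B[10]; then 6 at A[5]=B[11]; then 4 at A[6]=B[12]; then 4 at A[7]=B[13]; then 5 at A[8]=B[14]; then 4 at A[11]=B[15]; then 5 at A[14]=B[16]; all 9 values appear in both, in order, and the DP table's final entry dp[16][16] is also 9, so no common subsequence is longer.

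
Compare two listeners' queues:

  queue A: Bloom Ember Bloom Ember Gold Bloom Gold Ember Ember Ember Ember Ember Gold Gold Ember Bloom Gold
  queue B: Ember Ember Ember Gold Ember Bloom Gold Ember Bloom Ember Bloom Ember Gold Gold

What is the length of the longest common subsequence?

Taking Ember at queue A[2]=queue B[2]; then Ember at queue A[4]=queue B[3]; then Gold at queue A[5]=queue B[4]; then Bloom at queue A[6]=queue B[6]; then Gold at queue A[7]=queue B[7]; then Ember at queue A[8]=queue B[8]; then Ember at queue A[9]=queue B[10]; then Ember at queue A[12]=queue B[12]; then Gold at queue A[14]=queue B[13]; then Gold at queue A[17]=queue B[14] gives a common subsequence of length 10. Since dp[17][14] = 10, nothing longer is possible.

10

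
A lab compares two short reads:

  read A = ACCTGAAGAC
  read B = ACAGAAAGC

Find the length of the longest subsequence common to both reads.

Taking A [1,1], C [2,2], G [5,4], A [6,6], A [7,7], G [8,8], C [10,9] gives a common subsequence of length 7. Since dp[10][9] = 7, nothing longer is possible.

7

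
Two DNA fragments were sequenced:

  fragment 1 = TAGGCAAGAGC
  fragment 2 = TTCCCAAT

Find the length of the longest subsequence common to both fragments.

Match T [1,2] → C [5,5] → A [6,6] → A [7,7] — 4 bases in the same relative order in both, and the DP table's final entry dp[11][8] is also 4, so no common subsequence is longer.

4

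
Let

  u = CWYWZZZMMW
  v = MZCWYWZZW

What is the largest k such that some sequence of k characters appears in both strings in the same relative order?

7

Let dp[i][j] be the LCS length of the first i characters of u and the first j characters of v. dp[i][j] = dp[i-1][j-1]+1 when the i-th and j-th characters match, else max(dp[i-1][j], dp[i][j-1]).
    ·  M  Z  C  W  Y  W  Z  Z  W
 ·  0  0  0  0  0  0  0  0  0  0
 C  0  0  0  1  1  1  1  1  1  1
 W  0  0  0  1  2  2  2  2  2  2
 Y  0  0  0  1  2  3  3  3  3  3
 W  0  0  0  1  2  3  4  4  4  4
 Z  0  0  1  1  2  3  4  5  5  5
 Z  0  0  1  1  2  3  4  5  6  6
 Z  0  0  1  1  2  3  4  5  6  6
 M  0  1  1  1  2  3  4  5  6  6
 M  0  1  1  1  2  3  4  5  6  6
 W  0  1  1  1  2  3  4  5  6  7
dp[10][9] = 7. One LCS (by backtracking along matches): CWYWZZW.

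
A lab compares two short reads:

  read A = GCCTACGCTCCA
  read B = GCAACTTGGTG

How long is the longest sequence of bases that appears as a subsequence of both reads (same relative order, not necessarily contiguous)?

6

Match G [1,1]; then C [2,2]; then C [3,5]; then T [4,7]; then G [7,9]; then T [9,10] — 6 bases in the same relative order in both. Since dp[12][11] = 6, nothing longer is possible.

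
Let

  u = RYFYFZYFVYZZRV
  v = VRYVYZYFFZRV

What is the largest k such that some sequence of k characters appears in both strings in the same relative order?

One common subsequence of length 9: R (u #1, v #2), then Y (u #2, v #3), then Y (u #4, v #5), then Z (u #6, v #6), then Y (u #7, v #7), then F (u #8, v #9), then Z (u #12, v #10), then R (u #13, v #11), then V (u #14, v #12). Since dp[14][12] = 9, nothing longer is possible.

9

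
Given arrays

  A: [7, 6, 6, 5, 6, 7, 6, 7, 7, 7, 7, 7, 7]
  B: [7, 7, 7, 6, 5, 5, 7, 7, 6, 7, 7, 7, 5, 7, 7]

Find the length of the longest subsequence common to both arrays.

One common subsequence of length 10: 7 at A[1]=B[3]; then 6 at A[2]=B[4]; then 5 at A[4]=B[6]; then 7 at A[6]=B[8]; then 6 at A[7]=B[9]; then 7 at A[8]=B[10]; then 7 at A[9]=B[11]; then 7 at A[10]=B[12]; then 7 at A[12]=B[14]; then 7 at A[13]=B[15]. The LCS DP gives dp[13][15] = 10, so this is optimal.

10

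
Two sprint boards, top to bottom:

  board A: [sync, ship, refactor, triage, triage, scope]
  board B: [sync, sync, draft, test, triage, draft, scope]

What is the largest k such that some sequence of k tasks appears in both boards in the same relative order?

Taking sync (board A #1, board B #2) → triage (board A #4, board B #5) → scope (board A #6, board B #7) gives a common subsequence of length 3, and the DP table's final entry dp[6][7] is also 3, so no common subsequence is longer.

3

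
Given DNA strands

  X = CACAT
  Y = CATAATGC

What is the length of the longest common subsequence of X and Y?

4

Let dp[i][j] be the LCS length of the first i bases of X and the first j bases of Y. dp[i][j] = dp[i-1][j-1]+1 when the i-th and j-th bases match, else max(dp[i-1][j], dp[i][j-1]).
    ·  C  A  T  A  A  T  G  C
 ·  0  0  0  0  0  0  0  0  0
 C  0  1  1  1  1  1  1  1  1
 A  0  1  2  2  2  2  2  2  2
 C  0  1  2  2  2  2  2  2  3
 A  0  1  2  2  3  3  3  3  3
 T  0  1  2  3  3  3  4  4  4
dp[5][8] = 4. One LCS (by backtracking along matches): CAAT.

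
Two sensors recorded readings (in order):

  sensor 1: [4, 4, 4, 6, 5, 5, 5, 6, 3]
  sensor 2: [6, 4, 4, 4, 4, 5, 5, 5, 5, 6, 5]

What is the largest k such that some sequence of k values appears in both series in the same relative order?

Let dp[i][j] be the LCS length of the first i values of sensor 1 and the first j values of sensor 2. dp[i][j] = dp[i-1][j-1]+1 when the i-th and j-th values match, else max(dp[i-1][j], dp[i][j-1]).
    ·  6  4  4  4  4  5  5  5  5  6  5
 ·  0  0  0  0  0  0  0  0  0  0  0  0
 4  0  0  1  1  1  1  1  1  1  1  1  1
 4  0  0  1  2  2  2  2  2  2  2  2  2
 4  0  0  1  2  3  3  3  3  3  3  3  3
 6  0  1  1  2  3  3  3  3  3  3  4  4
 5  0  1  1  2  3  3  4  4  4  4  4  5
 5  0  1  1  2  3  3  4  5  5  5  5  5
 5  0  1  1  2  3  3  4  5  6  6  6  6
 6  0  1  1  2  3  3  4  5  6  6  7  7
 3  0  1  1  2  3  3  4  5  6  6  7  7
dp[9][11] = 7. One LCS (by backtracking along matches): 4, 4, 4, 5, 5, 5, 6.

7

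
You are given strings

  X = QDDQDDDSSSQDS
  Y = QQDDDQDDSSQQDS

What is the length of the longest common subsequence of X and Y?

One common subsequence of length 11: Q (X #1, Y #2) → D (X #2, Y #4) → D (X #3, Y #5) → Q (X #4, Y #6) → D (X #6, Y #7) → D (X #7, Y #8) → S (X #8, Y #9) → S (X #9, Y #10) → Q (X #11, Y #12) → D (X #12, Y #13) → S (X #13, Y #14). The LCS DP gives dp[13][14] = 11, so this is optimal.

11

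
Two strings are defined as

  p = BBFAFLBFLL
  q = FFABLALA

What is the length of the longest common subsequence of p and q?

5

Let dp[i][j] be the LCS length of the first i characters of p and the first j characters of q. dp[i][j] = dp[i-1][j-1]+1 when the i-th and j-th characters match, else max(dp[i-1][j], dp[i][j-1]).
    ·  F  F  A  B  L  A  L  A
 ·  0  0  0  0  0  0  0  0  0
 B  0  0  0  0  1  1  1  1  1
 B  0  0  0  0  1  1  1  1  1
 F  0  1  1  1  1  1  1  1  1
 A  0  1  1  2  2  2  2  2  2
 F  0  1  2  2  2  2  2  2  2
 L  0  1  2  2  2  3  3  3  3
 B  0  1  2  2  3  3  3  3  3
 F  0  1  2  2  3  3  3  3  3
 L  0  1  2  2  3  4  4  4  4
 L  0  1  2  2  3  4  4  5  5
dp[10][8] = 5. One LCS (by backtracking along matches): FABLL.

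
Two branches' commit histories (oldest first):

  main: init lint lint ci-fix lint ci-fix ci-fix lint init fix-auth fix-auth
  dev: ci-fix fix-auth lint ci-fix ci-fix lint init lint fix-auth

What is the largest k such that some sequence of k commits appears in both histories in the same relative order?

7

Taking ci-fix at main[4]=dev[1], lint at main[5]=dev[3], ci-fix at main[6]=dev[4], ci-fix at main[7]=dev[5], lint at main[8]=dev[6], init at main[9]=dev[7], fix-auth at main[11]=dev[9] gives a common subsequence of length 7, and the DP table's final entry dp[11][9] is also 7, so no common subsequence is longer.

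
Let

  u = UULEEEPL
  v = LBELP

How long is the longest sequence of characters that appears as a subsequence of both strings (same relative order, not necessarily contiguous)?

Match L at u[3]=v[1], then E at u[4]=v[3], then P at u[7]=v[5] — 3 characters in the same relative order in both, and the DP table's final entry dp[8][5] is also 3, so no common subsequence is longer.

3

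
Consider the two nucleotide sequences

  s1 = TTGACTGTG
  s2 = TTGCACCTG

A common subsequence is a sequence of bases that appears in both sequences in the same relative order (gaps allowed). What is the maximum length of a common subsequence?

Pick T [1,1], then T [2,2], then G [3,3], then A [4,5], then C [5,7], then T [8,8], then G [9,9]; all 7 bases appear in both, in order. Since dp[9][9] = 7, nothing longer is possible.

7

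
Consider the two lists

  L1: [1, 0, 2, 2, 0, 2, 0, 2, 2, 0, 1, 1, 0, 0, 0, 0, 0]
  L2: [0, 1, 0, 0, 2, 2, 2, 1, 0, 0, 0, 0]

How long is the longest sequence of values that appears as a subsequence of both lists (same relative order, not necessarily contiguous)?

Taking 1 at L1[1]=L2[2]; then 0 at L1[2]=L2[3]; then 0 at L1[5]=L2[4]; then 2 at L1[6]=L2[5]; then 2 at L1[8]=L2[6]; then 2 at L1[9]=L2[7]; then 1 at L1[12]=L2[8]; then 0 at L1[14]=L2[9]; then 0 at L1[15]=L2[10]; then 0 at L1[16]=L2[11]; then 0 at L1[17]=L2[12] gives a common subsequence of length 11, and the DP table's final entry dp[17][12] is also 11, so no common subsequence is longer.

11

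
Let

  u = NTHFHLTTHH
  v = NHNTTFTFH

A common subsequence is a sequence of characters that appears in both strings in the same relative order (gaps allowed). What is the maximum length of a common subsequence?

One common subsequence of length 5: N [1,3] → T [2,5] → F [4,6] → T [7,7] → H [10,9]. The LCS DP gives dp[10][9] = 5, so this is optimal.

5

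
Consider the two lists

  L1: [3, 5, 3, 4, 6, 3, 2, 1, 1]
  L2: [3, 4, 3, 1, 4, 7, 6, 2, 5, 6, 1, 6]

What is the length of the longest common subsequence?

Taking 3 at L1[1]=L2[1]; then 3 at L1[3]=L2[3]; then 4 at L1[4]=L2[5]; then 6 at L1[5]=L2[7]; then 2 at L1[7]=L2[8]; then 1 at L1[8]=L2[11] gives a common subsequence of length 6. dp[9][12] = 6 confirms this is the maximum.

6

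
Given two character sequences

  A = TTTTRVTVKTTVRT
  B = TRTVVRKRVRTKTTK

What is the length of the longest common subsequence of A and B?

Pick T (A #1, B #1), T (A #2, B #3), R (A #5, B #8), V (A #6, B #9), T (A #7, B #11), K (A #9, B #12), T (A #10, B #13), T (A #11, B #14); all 8 characters appear in both, in order. Since dp[14][15] = 8, nothing longer is possible.

8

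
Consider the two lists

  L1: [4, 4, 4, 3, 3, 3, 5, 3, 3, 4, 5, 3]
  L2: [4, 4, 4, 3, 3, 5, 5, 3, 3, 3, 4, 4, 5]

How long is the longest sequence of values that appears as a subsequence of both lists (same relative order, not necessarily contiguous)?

10

Pick 4 (L1 #1, L2 #1), then 4 (L1 #2, L2 #2), then 4 (L1 #3, L2 #3), then 3 (L1 #4, L2 #4), then 3 (L1 #5, L2 #5), then 3 (L1 #6, L2 #8), then 3 (L1 #8, L2 #9), then 3 (L1 #9, L2 #10), then 4 (L1 #10, L2 #12), then 5 (L1 #11, L2 #13); all 10 values appear in both, in order, and the DP table's final entry dp[12][13] is also 10, so no common subsequence is longer.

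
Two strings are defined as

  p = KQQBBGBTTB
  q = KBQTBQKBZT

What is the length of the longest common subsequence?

One common subsequence of length 5: K [1,1], Q [2,3], Q [3,6], B [4,8], T [9,10]. dp[10][10] = 5 confirms this is the maximum.

5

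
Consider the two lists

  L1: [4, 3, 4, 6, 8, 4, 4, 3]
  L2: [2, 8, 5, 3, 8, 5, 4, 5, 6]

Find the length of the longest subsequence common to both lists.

Pick 3 (L1 #2, L2 #4); then 4 (L1 #3, L2 #7); then 6 (L1 #4, L2 #9); all 3 values appear in both, in order, and the DP table's final entry dp[8][9] is also 3, so no common subsequence is longer.

3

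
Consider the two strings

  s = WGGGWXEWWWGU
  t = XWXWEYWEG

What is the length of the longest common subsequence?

5

Let dp[i][j] be the LCS length of the first i characters of s and the first j characters of t. dp[i][j] = dp[i-1][j-1]+1 when the i-th and j-th characters match, else max(dp[i-1][j], dp[i][j-1]).
    ·  X  W  X  W  E  Y  W  E  G
 ·  0  0  0  0  0  0  0  0  0  0
 W  0  0  1  1  1  1  1  1  1  1
 G  0  0  1  1  1  1  1  1  1  2
 G  0  0  1  1  1  1  1  1  1  2
 G  0  0  1  1  1  1  1  1  1  2
 W  0  0  1  1  2  2  2  2  2  2
 X  0  1  1  2  2  2  2  2  2  2
 E  0  1  1  2  2  3  3  3  3  3
 W  0  1  2  2  3  3  3  4  4  4
 W  0  1  2  2  3  3  3  4  4  4
 W  0  1  2  2  3  3  3  4  4  4
 G  0  1  2  2  3  3  3  4  4  5
 U  0  1  2  2  3  3  3  4  4  5
dp[12][9] = 5. One LCS (by backtracking along matches): WWEWG.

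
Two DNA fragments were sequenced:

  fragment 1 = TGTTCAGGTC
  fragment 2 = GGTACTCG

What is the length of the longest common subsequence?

Let dp[i][j] be the LCS length of the first i bases of fragment 1 and the first j bases of fragment 2. dp[i][j] = dp[i-1][j-1]+1 when the i-th and j-th bases match, else max(dp[i-1][j], dp[i][j-1]).
    ·  G  G  T  A  C  T  C  G
 ·  0  0  0  0  0  0  0  0  0
 T  0  0  0  1  1  1  1  1  1
 G  0  1  1  1  1  1  1  1  2
 T  0  1  1  2  2  2  2  2  2
 T  0  1  1  2  2  2  3  3  3
 C  0  1  1  2  2  3  3  4  4
 A  0  1  1  2  3  3  3  4  4
 G  0  1  2  2  3  3  3  4  5
 G  0  1  2  2  3  3  3  4  5
 T  0  1  2  3  3  3  4  4  5
 C  0  1  2  3  3  4  4  5  5
dp[10][8] = 5. One LCS (by backtracking along matches): GTTCG.

5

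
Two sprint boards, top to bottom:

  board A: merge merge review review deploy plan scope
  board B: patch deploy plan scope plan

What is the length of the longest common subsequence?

One common subsequence of length 3: deploy [5,2]; then plan [6,3]; then scope [7,4]. Since dp[7][5] = 3, nothing longer is possible.

3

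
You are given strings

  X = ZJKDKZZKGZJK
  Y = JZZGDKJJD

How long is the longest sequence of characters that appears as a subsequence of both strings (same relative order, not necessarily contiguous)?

Taking J at X[2]=Y[1] → Z at X[6]=Y[2] → Z at X[7]=Y[3] → K at X[8]=Y[6] → J at X[11]=Y[8] gives a common subsequence of length 5. The LCS DP gives dp[12][9] = 5, so this is optimal.

5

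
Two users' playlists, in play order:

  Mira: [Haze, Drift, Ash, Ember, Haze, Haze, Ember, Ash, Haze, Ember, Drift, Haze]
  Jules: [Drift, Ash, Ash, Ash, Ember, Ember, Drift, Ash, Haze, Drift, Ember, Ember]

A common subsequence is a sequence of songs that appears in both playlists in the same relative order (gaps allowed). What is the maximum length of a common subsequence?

One common subsequence of length 7: Drift (Mira #2, Jules #1), Ash (Mira #3, Jules #4), Ember (Mira #4, Jules #5), Ember (Mira #7, Jules #6), Ash (Mira #8, Jules #8), Haze (Mira #9, Jules #9), Ember (Mira #10, Jules #12). The LCS DP gives dp[12][12] = 7, so this is optimal.

7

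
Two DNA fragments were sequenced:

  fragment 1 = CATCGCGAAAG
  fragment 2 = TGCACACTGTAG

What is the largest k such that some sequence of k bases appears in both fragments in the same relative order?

7

Let dp[i][j] be the LCS length of the first i bases of fragment 1 and the first j bases of fragment 2. dp[i][j] = dp[i-1][j-1]+1 when the i-th and j-th bases match, else max(dp[i-1][j], dp[i][j-1]).
    ·  T  G  C  A  C  A  C  T  G  T  A  G
 ·  0  0  0  0  0  0  0  0  0  0  0  0  0
 C  0  0  0  1  1  1  1  1  1  1  1  1  1
 A  0  0  0  1  2  2  2  2  2  2  2  2  2
 T  0  1  1  1  2  2  2  2  3  3  3  3  3
 C  0  1  1  2  2  3  3  3  3  3  3  3  3
 G  0  1  2  2  2  3  3  3  3  4  4  4  4
 C  0  1  2  3  3  3  3  4  4  4  4  4  4
 G  0  1  2  3  3  3  3  4  4  5  5  5  5
 A  0  1  2  3  4  4  4  4  4  5  5  6  6
 A  0  1  2  3  4  4  5  5  5  5  5  6  6
 A  0  1  2  3  4  4  5  5  5  5  5  6  6
 G  0  1  2  3  4  4  5  5  5  6  6  6  7
dp[11][12] = 7. One LCS (by backtracking along matches): CACCGAG.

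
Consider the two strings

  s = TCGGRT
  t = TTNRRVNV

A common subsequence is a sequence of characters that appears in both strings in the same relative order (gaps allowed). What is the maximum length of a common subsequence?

2

Let dp[i][j] be the LCS length of the first i characters of s and the first j characters of t. dp[i][j] = dp[i-1][j-1]+1 when the i-th and j-th characters match, else max(dp[i-1][j], dp[i][j-1]).
    ·  T  T  N  R  R  V  N  V
 ·  0  0  0  0  0  0  0  0  0
 T  0  1  1  1  1  1  1  1  1
 C  0  1  1  1  1  1  1  1  1
 G  0  1  1  1  1  1  1  1  1
 G  0  1  1  1  1  1  1  1  1
 R  0  1  1  1  2  2  2  2  2
 T  0  1  2  2  2  2  2  2  2
dp[6][8] = 2. One LCS (by backtracking along matches): TR.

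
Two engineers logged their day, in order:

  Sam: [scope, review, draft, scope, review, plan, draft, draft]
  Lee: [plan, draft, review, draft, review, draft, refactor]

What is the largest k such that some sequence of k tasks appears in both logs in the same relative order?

Pick review [2,3], draft [3,4], review [5,5], draft [7,6]; all 4 tasks appear in both, in order. The LCS DP gives dp[8][7] = 4, so this is optimal.

4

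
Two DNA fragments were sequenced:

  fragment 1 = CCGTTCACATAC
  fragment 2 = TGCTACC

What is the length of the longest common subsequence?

Let dp[i][j] be the LCS length of the first i bases of fragment 1 and the first j bases of fragment 2. dp[i][j] = dp[i-1][j-1]+1 when the i-th and j-th bases match, else max(dp[i-1][j], dp[i][j-1]).
    ·  T  G  C  T  A  C  C
 ·  0  0  0  0  0  0  0  0
 C  0  0  0  1  1  1  1  1
 C  0  0  0  1  1  1  2  2
 G  0  0  1  1  1  1  2  2
 T  0  1  1  1  2  2  2  2
 T  0  1  1  1  2  2  2  2
 C  0  1  1  2  2  2  3  3
 A  0  1  1  2  2  3  3  3
 C  0  1  1  2  2  3  4  4
 A  0  1  1  2  2  3  4  4
 T  0  1  1  2  3  3  4  4
 A  0  1  1  2  3  4  4  4
 C  0  1  1  2  3  4  5  5
dp[12][7] = 5. One LCS (by backtracking along matches): CTACC.

5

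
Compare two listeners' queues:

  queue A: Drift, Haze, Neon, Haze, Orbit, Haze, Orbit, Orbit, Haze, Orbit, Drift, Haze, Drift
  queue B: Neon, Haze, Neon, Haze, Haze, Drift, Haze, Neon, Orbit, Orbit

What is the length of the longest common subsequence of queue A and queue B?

6

One common subsequence of length 6: Haze [2,2], then Neon [3,3], then Haze [4,5], then Haze [6,7], then Orbit [8,9], then Orbit [10,10], and the DP table's final entry dp[13][10] is also 6, so no common subsequence is longer.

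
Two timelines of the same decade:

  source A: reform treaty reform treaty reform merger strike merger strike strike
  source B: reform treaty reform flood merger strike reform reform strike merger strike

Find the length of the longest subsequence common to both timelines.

Match reform [1,1] → treaty [2,2] → reform [3,7] → reform [5,8] → strike [7,9] → merger [8,10] → strike [10,11] — 7 events in the same relative order in both, and the DP table's final entry dp[10][11] is also 7, so no common subsequence is longer.

7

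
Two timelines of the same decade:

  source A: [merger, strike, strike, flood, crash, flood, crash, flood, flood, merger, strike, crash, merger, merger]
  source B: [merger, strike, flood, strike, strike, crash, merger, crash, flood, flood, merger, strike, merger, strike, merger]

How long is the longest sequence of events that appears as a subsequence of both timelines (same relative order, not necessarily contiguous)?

Pick merger [1,1]; then strike [2,4]; then strike [3,5]; then crash [5,6]; then crash [7,8]; then flood [8,9]; then flood [9,10]; then merger [10,11]; then strike [11,12]; then merger [13,13]; then merger [14,15]; all 11 events appear in both, in order. The LCS DP gives dp[14][15] = 11, so this is optimal.

11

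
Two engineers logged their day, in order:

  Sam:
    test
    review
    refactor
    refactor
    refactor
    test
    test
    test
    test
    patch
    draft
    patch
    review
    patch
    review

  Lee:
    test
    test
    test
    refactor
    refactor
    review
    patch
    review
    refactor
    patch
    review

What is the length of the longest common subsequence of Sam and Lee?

One common subsequence of length 7: test at Sam[1]=Lee[3], refactor at Sam[3]=Lee[4], refactor at Sam[4]=Lee[5], patch at Sam[12]=Lee[7], review at Sam[13]=Lee[8], patch at Sam[14]=Lee[10], review at Sam[15]=Lee[11], and the DP table's final entry dp[15][11] is also 7, so no common subsequence is longer.

7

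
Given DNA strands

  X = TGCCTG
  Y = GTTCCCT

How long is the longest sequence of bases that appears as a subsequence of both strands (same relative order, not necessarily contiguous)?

4

Pick T [1,3]; then C [3,5]; then C [4,6]; then T [5,7]; all 4 bases appear in both, in order. dp[6][7] = 4 confirms this is the maximum.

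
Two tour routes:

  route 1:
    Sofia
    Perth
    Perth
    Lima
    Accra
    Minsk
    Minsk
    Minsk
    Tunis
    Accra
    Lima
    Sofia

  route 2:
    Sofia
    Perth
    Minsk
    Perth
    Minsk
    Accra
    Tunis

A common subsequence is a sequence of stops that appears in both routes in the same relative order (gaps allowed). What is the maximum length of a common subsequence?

Pick Sofia at route 1[1]=route 2[1]; then Perth at route 1[2]=route 2[2]; then Perth at route 1[3]=route 2[4]; then Accra at route 1[5]=route 2[6]; then Tunis at route 1[9]=route 2[7]; all 5 stops appear in both, in order. Since dp[12][7] = 5, nothing longer is possible.

5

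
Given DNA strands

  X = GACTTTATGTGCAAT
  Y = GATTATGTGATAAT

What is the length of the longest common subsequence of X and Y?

Pick G (X #1, Y #1), A (X #2, Y #2), T (X #5, Y #3), T (X #6, Y #4), A (X #7, Y #5), T (X #8, Y #6), G (X #9, Y #7), T (X #10, Y #8), G (X #11, Y #9), A (X #13, Y #12), A (X #14, Y #13), T (X #15, Y #14); all 12 bases appear in both, in order. Since dp[15][14] = 12, nothing longer is possible.

12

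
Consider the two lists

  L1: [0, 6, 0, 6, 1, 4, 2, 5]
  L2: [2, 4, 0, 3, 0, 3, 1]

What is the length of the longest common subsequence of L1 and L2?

Taking 0 [1,3] → 0 [3,5] → 1 [5,7] gives a common subsequence of length 3. The LCS DP gives dp[8][7] = 3, so this is optimal.

3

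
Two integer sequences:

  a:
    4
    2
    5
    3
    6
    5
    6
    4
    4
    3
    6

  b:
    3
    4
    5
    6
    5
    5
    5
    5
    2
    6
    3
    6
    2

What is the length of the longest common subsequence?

Let dp[i][j] be the LCS length of the first i values of a and the first j values of b. dp[i][j] = dp[i-1][j-1]+1 when the i-th and j-th values match, else max(dp[i-1][j], dp[i][j-1]).
    ·  3  4  5  6  5  5  5  5  2  6  3  6  2
 ·  0  0  0  0  0  0  0  0  0  0  0  0  0  0
 4  0  0  1  1  1  1  1  1  1  1  1  1  1  1
 2  0  0  1  1  1  1  1  1  1  2  2  2  2  2
 5  0  0  1  2  2  2  2  2  2  2  2  2  2  2
 3  0  1  1  2  2  2  2  2  2  2  2  3  3  3
 6  0  1  1  2  3  3  3  3  3  3  3  3  4  4
 5  0  1  1  2  3  4  4  4  4  4  4  4  4  4
 6  0  1  1  2  3  4  4  4  4  4  5  5  5  5
 4  0  1  2  2  3  4  4  4  4  4  5  5  5  5
 4  0  1  2  2  3  4  4  4  4  4  5  5  5  5
 3  0  1  2  2  3  4  4  4  4  4  5  6  6  6
 6  0  1  2  2  3  4  4  4  4  4  5  6  7  7
dp[11][13] = 7. One LCS (by backtracking along matches): 4, 5, 6, 5, 6, 3, 6.

7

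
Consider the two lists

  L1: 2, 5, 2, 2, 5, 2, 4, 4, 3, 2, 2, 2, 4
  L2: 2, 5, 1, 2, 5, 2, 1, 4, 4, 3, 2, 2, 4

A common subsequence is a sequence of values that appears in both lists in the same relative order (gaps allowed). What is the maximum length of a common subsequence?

11

One common subsequence of length 11: 2 (L1 #1, L2 #1), 5 (L1 #2, L2 #2), 2 (L1 #4, L2 #4), 5 (L1 #5, L2 #5), 2 (L1 #6, L2 #6), 4 (L1 #7, L2 #8), 4 (L1 #8, L2 #9), 3 (L1 #9, L2 #10), 2 (L1 #11, L2 #11), 2 (L1 #12, L2 #12), 4 (L1 #13, L2 #13). Since dp[13][13] = 11, nothing longer is possible.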